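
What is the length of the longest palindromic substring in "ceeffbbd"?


Input: "ceeffbbd"
Checking substrings for palindromes:
  [1:3] "ee" (len 2) => palindrome
  [3:5] "ff" (len 2) => palindrome
  [5:7] "bb" (len 2) => palindrome
Longest palindromic substring: "ee" with length 2

2


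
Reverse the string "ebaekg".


Input: ebaekg
Reading characters right to left:
  Position 5: 'g'
  Position 4: 'k'
  Position 3: 'e'
  Position 2: 'a'
  Position 1: 'b'
  Position 0: 'e'
Reversed: gkeabe

gkeabe


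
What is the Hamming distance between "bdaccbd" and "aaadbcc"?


Comparing "bdaccbd" and "aaadbcc" position by position:
  Position 0: 'b' vs 'a' => differ
  Position 1: 'd' vs 'a' => differ
  Position 2: 'a' vs 'a' => same
  Position 3: 'c' vs 'd' => differ
  Position 4: 'c' vs 'b' => differ
  Position 5: 'b' vs 'c' => differ
  Position 6: 'd' vs 'c' => differ
Total differences (Hamming distance): 6

6


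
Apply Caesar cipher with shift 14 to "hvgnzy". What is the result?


Caesar cipher: shift "hvgnzy" by 14
  'h' (pos 7) + 14 = pos 21 = 'v'
  'v' (pos 21) + 14 = pos 9 = 'j'
  'g' (pos 6) + 14 = pos 20 = 'u'
  'n' (pos 13) + 14 = pos 1 = 'b'
  'z' (pos 25) + 14 = pos 13 = 'n'
  'y' (pos 24) + 14 = pos 12 = 'm'
Result: vjubnm

vjubnm


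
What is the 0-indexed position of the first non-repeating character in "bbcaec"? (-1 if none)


Input: bbcaec
Character frequencies:
  'a': 1
  'b': 2
  'c': 2
  'e': 1
Scanning left to right for freq == 1:
  Position 0 ('b'): freq=2, skip
  Position 1 ('b'): freq=2, skip
  Position 2 ('c'): freq=2, skip
  Position 3 ('a'): unique! => answer = 3

3


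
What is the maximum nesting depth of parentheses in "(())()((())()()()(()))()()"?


Input: "(())()((())()()()(()))()()"
Tracking depth:
  Position 0 '(': depth becomes 1
  Position 1 '(': depth becomes 2
  Position 2 ')': depth becomes 1
  Position 3 ')': depth becomes 0
  Position 4 '(': depth becomes 1
  Position 5 ')': depth becomes 0
  Position 6 '(': depth becomes 1
  Position 7 '(': depth becomes 2
  Position 8 '(': depth becomes 3
  Position 9 ')': depth becomes 2
  Position 10 ')': depth becomes 1
  Position 11 '(': depth becomes 2
  Position 12 ')': depth becomes 1
  Position 13 '(': depth becomes 2
  Position 14 ')': depth becomes 1
  Position 15 '(': depth becomes 2
  Position 16 ')': depth becomes 1
  Position 17 '(': depth becomes 2
  Position 18 '(': depth becomes 3
  Position 19 ')': depth becomes 2
  Position 20 ')': depth becomes 1
  Position 21 ')': depth becomes 0
  Position 22 '(': depth becomes 1
  Position 23 ')': depth becomes 0
  Position 24 '(': depth becomes 1
  Position 25 ')': depth becomes 0
Maximum depth reached: 3

3


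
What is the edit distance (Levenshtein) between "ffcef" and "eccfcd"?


Computing edit distance: "ffcef" -> "eccfcd"
DP table:
           e    c    c    f    c    d
      0    1    2    3    4    5    6
  f   1    1    2    3    3    4    5
  f   2    2    2    3    3    4    5
  c   3    3    2    2    3    3    4
  e   4    3    3    3    3    4    4
  f   5    4    4    4    3    4    5
Edit distance = dp[5][6] = 5

5


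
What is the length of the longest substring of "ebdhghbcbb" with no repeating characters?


Input: "ebdhghbcbb"
Sliding window (track last position of each char):
  Position 0 ('e'): window [0,0] length 1 -- new best
  Position 1 ('b'): window [0,1] length 2 -- new best
  Position 2 ('d'): window [0,2] length 3 -- new best
  Position 3 ('h'): window [0,3] length 4 -- new best
  Position 4 ('g'): window [0,4] length 5 -- new best
  Position 5 ('h'): repeat (last at 3), move window start to 4
  Position 5 ('h'): window [4,5] length 2
  Position 6 ('b'): window [4,6] length 3
  Position 7 ('c'): window [4,7] length 4
  Position 8 ('b'): repeat (last at 6), move window start to 7
  Position 8 ('b'): window [7,8] length 2
  Position 9 ('b'): repeat (last at 8), move window start to 9
  Position 9 ('b'): window [9,9] length 1
Longest substring with no repeats: "ebdhg" with length 5

5


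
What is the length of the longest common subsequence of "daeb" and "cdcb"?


LCS of "daeb" and "cdcb"
DP table:
           c    d    c    b
      0    0    0    0    0
  d   0    0    1    1    1
  a   0    0    1    1    1
  e   0    0    1    1    1
  b   0    0    1    1    2
LCS length = dp[4][4] = 2

2


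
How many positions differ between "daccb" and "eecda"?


Comparing "daccb" and "eecda" position by position:
  Position 0: 'd' vs 'e' => DIFFER
  Position 1: 'a' vs 'e' => DIFFER
  Position 2: 'c' vs 'c' => same
  Position 3: 'c' vs 'd' => DIFFER
  Position 4: 'b' vs 'a' => DIFFER
Positions that differ: 4

4


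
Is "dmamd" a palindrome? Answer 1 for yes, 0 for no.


Input: dmamd
Reversed: dmamd
  Compare pos 0 ('d') with pos 4 ('d'): match
  Compare pos 1 ('m') with pos 3 ('m'): match
Result: palindrome

1


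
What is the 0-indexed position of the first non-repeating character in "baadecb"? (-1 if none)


Input: baadecb
Character frequencies:
  'a': 2
  'b': 2
  'c': 1
  'd': 1
  'e': 1
Scanning left to right for freq == 1:
  Position 0 ('b'): freq=2, skip
  Position 1 ('a'): freq=2, skip
  Position 2 ('a'): freq=2, skip
  Position 3 ('d'): unique! => answer = 3

3


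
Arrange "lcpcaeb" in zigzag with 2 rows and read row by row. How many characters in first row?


Zigzag "lcpcaeb" into 2 rows:
Placing characters:
  'l' => row 0
  'c' => row 1
  'p' => row 0
  'c' => row 1
  'a' => row 0
  'e' => row 1
  'b' => row 0
Rows:
  Row 0: "lpab"
  Row 1: "cce"
First row length: 4

4


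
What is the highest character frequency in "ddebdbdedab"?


Input: ddebdbdedab
Character counts:
  'a': 1
  'b': 3
  'd': 5
  'e': 2
Maximum frequency: 5

5


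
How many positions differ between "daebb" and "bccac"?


Comparing "daebb" and "bccac" position by position:
  Position 0: 'd' vs 'b' => DIFFER
  Position 1: 'a' vs 'c' => DIFFER
  Position 2: 'e' vs 'c' => DIFFER
  Position 3: 'b' vs 'a' => DIFFER
  Position 4: 'b' vs 'c' => DIFFER
Positions that differ: 5

5


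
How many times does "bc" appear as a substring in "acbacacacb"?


Searching for "bc" in "acbacacacb"
Scanning each position:
  Position 0: "ac" => no
  Position 1: "cb" => no
  Position 2: "ba" => no
  Position 3: "ac" => no
  Position 4: "ca" => no
  Position 5: "ac" => no
  Position 6: "ca" => no
  Position 7: "ac" => no
  Position 8: "cb" => no
Total occurrences: 0

0


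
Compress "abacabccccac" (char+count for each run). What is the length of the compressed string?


Input: abacabccccac
Runs:
  'a' x 1 => "a1"
  'b' x 1 => "b1"
  'a' x 1 => "a1"
  'c' x 1 => "c1"
  'a' x 1 => "a1"
  'b' x 1 => "b1"
  'c' x 4 => "c4"
  'a' x 1 => "a1"
  'c' x 1 => "c1"
Compressed: "a1b1a1c1a1b1c4a1c1"
Compressed length: 18

18


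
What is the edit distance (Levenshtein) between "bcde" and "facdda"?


Computing edit distance: "bcde" -> "facdda"
DP table:
           f    a    c    d    d    a
      0    1    2    3    4    5    6
  b   1    1    2    3    4    5    6
  c   2    2    2    2    3    4    5
  d   3    3    3    3    2    3    4
  e   4    4    4    4    3    3    4
Edit distance = dp[4][6] = 4

4


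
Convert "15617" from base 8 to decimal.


Input: "15617" in base 8
Positional expansion:
  Digit '1' (value 1) x 8^4 = 4096
  Digit '5' (value 5) x 8^3 = 2560
  Digit '6' (value 6) x 8^2 = 384
  Digit '1' (value 1) x 8^1 = 8
  Digit '7' (value 7) x 8^0 = 7
Sum = 7055

7055


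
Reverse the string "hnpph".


Input: hnpph
Reading characters right to left:
  Position 4: 'h'
  Position 3: 'p'
  Position 2: 'p'
  Position 1: 'n'
  Position 0: 'h'
Reversed: hppnh

hppnh


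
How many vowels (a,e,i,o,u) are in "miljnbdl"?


Input: miljnbdl
Checking each character:
  'm' at position 0: consonant
  'i' at position 1: vowel (running total: 1)
  'l' at position 2: consonant
  'j' at position 3: consonant
  'n' at position 4: consonant
  'b' at position 5: consonant
  'd' at position 6: consonant
  'l' at position 7: consonant
Total vowels: 1

1


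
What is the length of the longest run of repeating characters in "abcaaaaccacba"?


Input: "abcaaaaccacba"
Scanning for longest run:
  Position 1 ('b'): new char, reset run to 1
  Position 2 ('c'): new char, reset run to 1
  Position 3 ('a'): new char, reset run to 1
  Position 4 ('a'): continues run of 'a', length=2
  Position 5 ('a'): continues run of 'a', length=3
  Position 6 ('a'): continues run of 'a', length=4
  Position 7 ('c'): new char, reset run to 1
  Position 8 ('c'): continues run of 'c', length=2
  Position 9 ('a'): new char, reset run to 1
  Position 10 ('c'): new char, reset run to 1
  Position 11 ('b'): new char, reset run to 1
  Position 12 ('a'): new char, reset run to 1
Longest run: 'a' with length 4

4


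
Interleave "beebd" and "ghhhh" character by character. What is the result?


Interleaving "beebd" and "ghhhh":
  Position 0: 'b' from first, 'g' from second => "bg"
  Position 1: 'e' from first, 'h' from second => "eh"
  Position 2: 'e' from first, 'h' from second => "eh"
  Position 3: 'b' from first, 'h' from second => "bh"
  Position 4: 'd' from first, 'h' from second => "dh"
Result: bgehehbhdh

bgehehbhdh


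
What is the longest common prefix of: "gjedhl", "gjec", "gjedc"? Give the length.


Words: gjedhl, gjec, gjedc
  Position 0: all 'g' => match
  Position 1: all 'j' => match
  Position 2: all 'e' => match
  Position 3: ('d', 'c', 'd') => mismatch, stop
LCP = "gje" (length 3)

3


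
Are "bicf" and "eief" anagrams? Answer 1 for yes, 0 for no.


Strings: "bicf", "eief"
Sorted first:  bcfi
Sorted second: eefi
Differ at position 0: 'b' vs 'e' => not anagrams

0


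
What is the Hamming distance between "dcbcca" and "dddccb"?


Comparing "dcbcca" and "dddccb" position by position:
  Position 0: 'd' vs 'd' => same
  Position 1: 'c' vs 'd' => differ
  Position 2: 'b' vs 'd' => differ
  Position 3: 'c' vs 'c' => same
  Position 4: 'c' vs 'c' => same
  Position 5: 'a' vs 'b' => differ
Total differences (Hamming distance): 3

3


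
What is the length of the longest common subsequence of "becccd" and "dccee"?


LCS of "becccd" and "dccee"
DP table:
           d    c    c    e    e
      0    0    0    0    0    0
  b   0    0    0    0    0    0
  e   0    0    0    0    1    1
  c   0    0    1    1    1    1
  c   0    0    1    2    2    2
  c   0    0    1    2    2    2
  d   0    1    1    2    2    2
LCS length = dp[6][5] = 2

2


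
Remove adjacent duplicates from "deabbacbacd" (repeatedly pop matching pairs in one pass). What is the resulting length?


Input: deabbacbacd
Stack-based adjacent duplicate removal:
  Read 'd': push. Stack: d
  Read 'e': push. Stack: de
  Read 'a': push. Stack: dea
  Read 'b': push. Stack: deab
  Read 'b': matches stack top 'b' => pop. Stack: dea
  Read 'a': matches stack top 'a' => pop. Stack: de
  Read 'c': push. Stack: dec
  Read 'b': push. Stack: decb
  Read 'a': push. Stack: decba
  Read 'c': push. Stack: decbac
  Read 'd': push. Stack: decbacd
Final stack: "decbacd" (length 7)

7


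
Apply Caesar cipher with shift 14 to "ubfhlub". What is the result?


Caesar cipher: shift "ubfhlub" by 14
  'u' (pos 20) + 14 = pos 8 = 'i'
  'b' (pos 1) + 14 = pos 15 = 'p'
  'f' (pos 5) + 14 = pos 19 = 't'
  'h' (pos 7) + 14 = pos 21 = 'v'
  'l' (pos 11) + 14 = pos 25 = 'z'
  'u' (pos 20) + 14 = pos 8 = 'i'
  'b' (pos 1) + 14 = pos 15 = 'p'
Result: iptvzip

iptvzip


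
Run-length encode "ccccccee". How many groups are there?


Input: ccccccee
Scanning for consecutive runs:
  Group 1: 'c' x 6 (positions 0-5)
  Group 2: 'e' x 2 (positions 6-7)
Total groups: 2

2


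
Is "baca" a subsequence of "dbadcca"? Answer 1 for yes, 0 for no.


Check if "baca" is a subsequence of "dbadcca"
Greedy scan:
  Position 0 ('d'): no match needed
  Position 1 ('b'): matches sub[0] = 'b'
  Position 2 ('a'): matches sub[1] = 'a'
  Position 3 ('d'): no match needed
  Position 4 ('c'): matches sub[2] = 'c'
  Position 5 ('c'): no match needed
  Position 6 ('a'): matches sub[3] = 'a'
All 4 characters matched => is a subsequence

1


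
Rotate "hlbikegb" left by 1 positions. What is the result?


Input: "hlbikegb", rotate left by 1
First 1 characters: "h"
Remaining characters: "lbikegb"
Concatenate remaining + first: "lbikegb" + "h" = "lbikegbh"

lbikegbh


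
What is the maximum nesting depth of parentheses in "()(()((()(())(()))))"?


Input: "()(()((()(())(()))))"
Tracking depth:
  Position 0 '(': depth becomes 1
  Position 1 ')': depth becomes 0
  Position 2 '(': depth becomes 1
  Position 3 '(': depth becomes 2
  Position 4 ')': depth becomes 1
  Position 5 '(': depth becomes 2
  Position 6 '(': depth becomes 3
  Position 7 '(': depth becomes 4
  Position 8 ')': depth becomes 3
  Position 9 '(': depth becomes 4
  Position 10 '(': depth becomes 5
  Position 11 ')': depth becomes 4
  Position 12 ')': depth becomes 3
  Position 13 '(': depth becomes 4
  Position 14 '(': depth becomes 5
  Position 15 ')': depth becomes 4
  Position 16 ')': depth becomes 3
  Position 17 ')': depth becomes 2
  Position 18 ')': depth becomes 1
  Position 19 ')': depth becomes 0
Maximum depth reached: 5

5


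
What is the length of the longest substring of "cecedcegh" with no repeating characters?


Input: "cecedcegh"
Sliding window (track last position of each char):
  Position 0 ('c'): window [0,0] length 1 -- new best
  Position 1 ('e'): window [0,1] length 2 -- new best
  Position 2 ('c'): repeat (last at 0), move window start to 1
  Position 2 ('c'): window [1,2] length 2
  Position 3 ('e'): repeat (last at 1), move window start to 2
  Position 3 ('e'): window [2,3] length 2
  Position 4 ('d'): window [2,4] length 3 -- new best
  Position 5 ('c'): repeat (last at 2), move window start to 3
  Position 5 ('c'): window [3,5] length 3
  Position 6 ('e'): repeat (last at 3), move window start to 4
  Position 6 ('e'): window [4,6] length 3
  Position 7 ('g'): window [4,7] length 4 -- new best
  Position 8 ('h'): window [4,8] length 5 -- new best
Longest substring with no repeats: "dcegh" with length 5

5


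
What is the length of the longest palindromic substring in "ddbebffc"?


Input: "ddbebffc"
Checking substrings for palindromes:
  [2:5] "beb" (len 3) => palindrome
  [0:2] "dd" (len 2) => palindrome
  [5:7] "ff" (len 2) => palindrome
Longest palindromic substring: "beb" with length 3

3


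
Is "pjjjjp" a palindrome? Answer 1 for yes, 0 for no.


Input: pjjjjp
Reversed: pjjjjp
  Compare pos 0 ('p') with pos 5 ('p'): match
  Compare pos 1 ('j') with pos 4 ('j'): match
  Compare pos 2 ('j') with pos 3 ('j'): match
Result: palindrome

1


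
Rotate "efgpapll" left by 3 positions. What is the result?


Input: "efgpapll", rotate left by 3
First 3 characters: "efg"
Remaining characters: "papll"
Concatenate remaining + first: "papll" + "efg" = "papllefg"

papllefg


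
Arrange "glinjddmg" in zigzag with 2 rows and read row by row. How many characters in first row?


Zigzag "glinjddmg" into 2 rows:
Placing characters:
  'g' => row 0
  'l' => row 1
  'i' => row 0
  'n' => row 1
  'j' => row 0
  'd' => row 1
  'd' => row 0
  'm' => row 1
  'g' => row 0
Rows:
  Row 0: "gijdg"
  Row 1: "lndm"
First row length: 5

5


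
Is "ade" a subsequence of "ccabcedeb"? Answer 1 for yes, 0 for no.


Check if "ade" is a subsequence of "ccabcedeb"
Greedy scan:
  Position 0 ('c'): no match needed
  Position 1 ('c'): no match needed
  Position 2 ('a'): matches sub[0] = 'a'
  Position 3 ('b'): no match needed
  Position 4 ('c'): no match needed
  Position 5 ('e'): no match needed
  Position 6 ('d'): matches sub[1] = 'd'
  Position 7 ('e'): matches sub[2] = 'e'
  Position 8 ('b'): no match needed
All 3 characters matched => is a subsequence

1


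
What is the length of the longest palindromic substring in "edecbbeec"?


Input: "edecbbeec"
Checking substrings for palindromes:
  [0:3] "ede" (len 3) => palindrome
  [4:6] "bb" (len 2) => palindrome
  [6:8] "ee" (len 2) => palindrome
Longest palindromic substring: "ede" with length 3

3


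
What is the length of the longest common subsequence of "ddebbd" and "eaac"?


LCS of "ddebbd" and "eaac"
DP table:
           e    a    a    c
      0    0    0    0    0
  d   0    0    0    0    0
  d   0    0    0    0    0
  e   0    1    1    1    1
  b   0    1    1    1    1
  b   0    1    1    1    1
  d   0    1    1    1    1
LCS length = dp[6][4] = 1

1


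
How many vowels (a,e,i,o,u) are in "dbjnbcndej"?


Input: dbjnbcndej
Checking each character:
  'd' at position 0: consonant
  'b' at position 1: consonant
  'j' at position 2: consonant
  'n' at position 3: consonant
  'b' at position 4: consonant
  'c' at position 5: consonant
  'n' at position 6: consonant
  'd' at position 7: consonant
  'e' at position 8: vowel (running total: 1)
  'j' at position 9: consonant
Total vowels: 1

1


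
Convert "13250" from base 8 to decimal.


Input: "13250" in base 8
Positional expansion:
  Digit '1' (value 1) x 8^4 = 4096
  Digit '3' (value 3) x 8^3 = 1536
  Digit '2' (value 2) x 8^2 = 128
  Digit '5' (value 5) x 8^1 = 40
  Digit '0' (value 0) x 8^0 = 0
Sum = 5800

5800


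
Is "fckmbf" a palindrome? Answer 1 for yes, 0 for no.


Input: fckmbf
Reversed: fbmkcf
  Compare pos 0 ('f') with pos 5 ('f'): match
  Compare pos 1 ('c') with pos 4 ('b'): MISMATCH
  Compare pos 2 ('k') with pos 3 ('m'): MISMATCH
Result: not a palindrome

0


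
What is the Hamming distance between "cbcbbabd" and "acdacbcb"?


Comparing "cbcbbabd" and "acdacbcb" position by position:
  Position 0: 'c' vs 'a' => differ
  Position 1: 'b' vs 'c' => differ
  Position 2: 'c' vs 'd' => differ
  Position 3: 'b' vs 'a' => differ
  Position 4: 'b' vs 'c' => differ
  Position 5: 'a' vs 'b' => differ
  Position 6: 'b' vs 'c' => differ
  Position 7: 'd' vs 'b' => differ
Total differences (Hamming distance): 8

8


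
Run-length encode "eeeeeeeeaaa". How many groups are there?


Input: eeeeeeeeaaa
Scanning for consecutive runs:
  Group 1: 'e' x 8 (positions 0-7)
  Group 2: 'a' x 3 (positions 8-10)
Total groups: 2

2


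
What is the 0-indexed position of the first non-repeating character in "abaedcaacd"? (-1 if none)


Input: abaedcaacd
Character frequencies:
  'a': 4
  'b': 1
  'c': 2
  'd': 2
  'e': 1
Scanning left to right for freq == 1:
  Position 0 ('a'): freq=4, skip
  Position 1 ('b'): unique! => answer = 1

1


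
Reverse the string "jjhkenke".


Input: jjhkenke
Reading characters right to left:
  Position 7: 'e'
  Position 6: 'k'
  Position 5: 'n'
  Position 4: 'e'
  Position 3: 'k'
  Position 2: 'h'
  Position 1: 'j'
  Position 0: 'j'
Reversed: eknekhjj

eknekhjj


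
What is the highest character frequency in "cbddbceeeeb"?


Input: cbddbceeeeb
Character counts:
  'b': 3
  'c': 2
  'd': 2
  'e': 4
Maximum frequency: 4

4


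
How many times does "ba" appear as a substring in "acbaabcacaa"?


Searching for "ba" in "acbaabcacaa"
Scanning each position:
  Position 0: "ac" => no
  Position 1: "cb" => no
  Position 2: "ba" => MATCH
  Position 3: "aa" => no
  Position 4: "ab" => no
  Position 5: "bc" => no
  Position 6: "ca" => no
  Position 7: "ac" => no
  Position 8: "ca" => no
  Position 9: "aa" => no
Total occurrences: 1

1


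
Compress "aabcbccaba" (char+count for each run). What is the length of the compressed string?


Input: aabcbccaba
Runs:
  'a' x 2 => "a2"
  'b' x 1 => "b1"
  'c' x 1 => "c1"
  'b' x 1 => "b1"
  'c' x 2 => "c2"
  'a' x 1 => "a1"
  'b' x 1 => "b1"
  'a' x 1 => "a1"
Compressed: "a2b1c1b1c2a1b1a1"
Compressed length: 16

16


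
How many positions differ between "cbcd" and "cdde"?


Comparing "cbcd" and "cdde" position by position:
  Position 0: 'c' vs 'c' => same
  Position 1: 'b' vs 'd' => DIFFER
  Position 2: 'c' vs 'd' => DIFFER
  Position 3: 'd' vs 'e' => DIFFER
Positions that differ: 3

3


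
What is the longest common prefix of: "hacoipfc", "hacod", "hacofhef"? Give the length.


Words: hacoipfc, hacod, hacofhef
  Position 0: all 'h' => match
  Position 1: all 'a' => match
  Position 2: all 'c' => match
  Position 3: all 'o' => match
  Position 4: ('i', 'd', 'f') => mismatch, stop
LCP = "haco" (length 4)

4


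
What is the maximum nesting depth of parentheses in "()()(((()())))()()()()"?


Input: "()()(((()())))()()()()"
Tracking depth:
  Position 0 '(': depth becomes 1
  Position 1 ')': depth becomes 0
  Position 2 '(': depth becomes 1
  Position 3 ')': depth becomes 0
  Position 4 '(': depth becomes 1
  Position 5 '(': depth becomes 2
  Position 6 '(': depth becomes 3
  Position 7 '(': depth becomes 4
  Position 8 ')': depth becomes 3
  Position 9 '(': depth becomes 4
  Position 10 ')': depth becomes 3
  Position 11 ')': depth becomes 2
  Position 12 ')': depth becomes 1
  Position 13 ')': depth becomes 0
  Position 14 '(': depth becomes 1
  Position 15 ')': depth becomes 0
  Position 16 '(': depth becomes 1
  Position 17 ')': depth becomes 0
  Position 18 '(': depth becomes 1
  Position 19 ')': depth becomes 0
  Position 20 '(': depth becomes 1
  Position 21 ')': depth becomes 0
Maximum depth reached: 4

4


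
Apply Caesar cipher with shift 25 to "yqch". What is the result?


Caesar cipher: shift "yqch" by 25
  'y' (pos 24) + 25 = pos 23 = 'x'
  'q' (pos 16) + 25 = pos 15 = 'p'
  'c' (pos 2) + 25 = pos 1 = 'b'
  'h' (pos 7) + 25 = pos 6 = 'g'
Result: xpbg

xpbg


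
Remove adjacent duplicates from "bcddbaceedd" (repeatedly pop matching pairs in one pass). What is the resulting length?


Input: bcddbaceedd
Stack-based adjacent duplicate removal:
  Read 'b': push. Stack: b
  Read 'c': push. Stack: bc
  Read 'd': push. Stack: bcd
  Read 'd': matches stack top 'd' => pop. Stack: bc
  Read 'b': push. Stack: bcb
  Read 'a': push. Stack: bcba
  Read 'c': push. Stack: bcbac
  Read 'e': push. Stack: bcbace
  Read 'e': matches stack top 'e' => pop. Stack: bcbac
  Read 'd': push. Stack: bcbacd
  Read 'd': matches stack top 'd' => pop. Stack: bcbac
Final stack: "bcbac" (length 5)

5


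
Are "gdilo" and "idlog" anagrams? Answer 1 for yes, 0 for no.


Strings: "gdilo", "idlog"
Sorted first:  dgilo
Sorted second: dgilo
Sorted forms match => anagrams

1


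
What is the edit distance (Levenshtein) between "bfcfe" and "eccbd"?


Computing edit distance: "bfcfe" -> "eccbd"
DP table:
           e    c    c    b    d
      0    1    2    3    4    5
  b   1    1    2    3    3    4
  f   2    2    2    3    4    4
  c   3    3    2    2    3    4
  f   4    4    3    3    3    4
  e   5    4    4    4    4    4
Edit distance = dp[5][5] = 4

4


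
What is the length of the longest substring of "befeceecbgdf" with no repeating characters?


Input: "befeceecbgdf"
Sliding window (track last position of each char):
  Position 0 ('b'): window [0,0] length 1 -- new best
  Position 1 ('e'): window [0,1] length 2 -- new best
  Position 2 ('f'): window [0,2] length 3 -- new best
  Position 3 ('e'): repeat (last at 1), move window start to 2
  Position 3 ('e'): window [2,3] length 2
  Position 4 ('c'): window [2,4] length 3
  Position 5 ('e'): repeat (last at 3), move window start to 4
  Position 5 ('e'): window [4,5] length 2
  Position 6 ('e'): repeat (last at 5), move window start to 6
  Position 6 ('e'): window [6,6] length 1
  Position 7 ('c'): window [6,7] length 2
  Position 8 ('b'): window [6,8] length 3
  Position 9 ('g'): window [6,9] length 4 -- new best
  Position 10 ('d'): window [6,10] length 5 -- new best
  Position 11 ('f'): window [6,11] length 6 -- new best
Longest substring with no repeats: "ecbgdf" with length 6

6


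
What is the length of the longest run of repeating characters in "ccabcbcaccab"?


Input: "ccabcbcaccab"
Scanning for longest run:
  Position 1 ('c'): continues run of 'c', length=2
  Position 2 ('a'): new char, reset run to 1
  Position 3 ('b'): new char, reset run to 1
  Position 4 ('c'): new char, reset run to 1
  Position 5 ('b'): new char, reset run to 1
  Position 6 ('c'): new char, reset run to 1
  Position 7 ('a'): new char, reset run to 1
  Position 8 ('c'): new char, reset run to 1
  Position 9 ('c'): continues run of 'c', length=2
  Position 10 ('a'): new char, reset run to 1
  Position 11 ('b'): new char, reset run to 1
Longest run: 'c' with length 2

2


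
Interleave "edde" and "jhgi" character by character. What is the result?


Interleaving "edde" and "jhgi":
  Position 0: 'e' from first, 'j' from second => "ej"
  Position 1: 'd' from first, 'h' from second => "dh"
  Position 2: 'd' from first, 'g' from second => "dg"
  Position 3: 'e' from first, 'i' from second => "ei"
Result: ejdhdgei

ejdhdgei


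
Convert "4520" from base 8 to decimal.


Input: "4520" in base 8
Positional expansion:
  Digit '4' (value 4) x 8^3 = 2048
  Digit '5' (value 5) x 8^2 = 320
  Digit '2' (value 2) x 8^1 = 16
  Digit '0' (value 0) x 8^0 = 0
Sum = 2384

2384


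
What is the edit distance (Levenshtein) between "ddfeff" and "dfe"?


Computing edit distance: "ddfeff" -> "dfe"
DP table:
           d    f    e
      0    1    2    3
  d   1    0    1    2
  d   2    1    1    2
  f   3    2    1    2
  e   4    3    2    1
  f   5    4    3    2
  f   6    5    4    3
Edit distance = dp[6][3] = 3

3


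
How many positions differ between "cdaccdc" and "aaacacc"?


Comparing "cdaccdc" and "aaacacc" position by position:
  Position 0: 'c' vs 'a' => DIFFER
  Position 1: 'd' vs 'a' => DIFFER
  Position 2: 'a' vs 'a' => same
  Position 3: 'c' vs 'c' => same
  Position 4: 'c' vs 'a' => DIFFER
  Position 5: 'd' vs 'c' => DIFFER
  Position 6: 'c' vs 'c' => same
Positions that differ: 4

4


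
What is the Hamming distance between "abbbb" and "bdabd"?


Comparing "abbbb" and "bdabd" position by position:
  Position 0: 'a' vs 'b' => differ
  Position 1: 'b' vs 'd' => differ
  Position 2: 'b' vs 'a' => differ
  Position 3: 'b' vs 'b' => same
  Position 4: 'b' vs 'd' => differ
Total differences (Hamming distance): 4

4


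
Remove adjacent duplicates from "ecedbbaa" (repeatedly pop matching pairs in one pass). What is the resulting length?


Input: ecedbbaa
Stack-based adjacent duplicate removal:
  Read 'e': push. Stack: e
  Read 'c': push. Stack: ec
  Read 'e': push. Stack: ece
  Read 'd': push. Stack: eced
  Read 'b': push. Stack: ecedb
  Read 'b': matches stack top 'b' => pop. Stack: eced
  Read 'a': push. Stack: eceda
  Read 'a': matches stack top 'a' => pop. Stack: eced
Final stack: "eced" (length 4)

4


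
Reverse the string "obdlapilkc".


Input: obdlapilkc
Reading characters right to left:
  Position 9: 'c'
  Position 8: 'k'
  Position 7: 'l'
  Position 6: 'i'
  Position 5: 'p'
  Position 4: 'a'
  Position 3: 'l'
  Position 2: 'd'
  Position 1: 'b'
  Position 0: 'o'
Reversed: cklipaldbo

cklipaldbo


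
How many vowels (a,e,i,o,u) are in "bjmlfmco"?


Input: bjmlfmco
Checking each character:
  'b' at position 0: consonant
  'j' at position 1: consonant
  'm' at position 2: consonant
  'l' at position 3: consonant
  'f' at position 4: consonant
  'm' at position 5: consonant
  'c' at position 6: consonant
  'o' at position 7: vowel (running total: 1)
Total vowels: 1

1


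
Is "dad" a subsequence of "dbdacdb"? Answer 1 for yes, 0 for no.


Check if "dad" is a subsequence of "dbdacdb"
Greedy scan:
  Position 0 ('d'): matches sub[0] = 'd'
  Position 1 ('b'): no match needed
  Position 2 ('d'): no match needed
  Position 3 ('a'): matches sub[1] = 'a'
  Position 4 ('c'): no match needed
  Position 5 ('d'): matches sub[2] = 'd'
  Position 6 ('b'): no match needed
All 3 characters matched => is a subsequence

1


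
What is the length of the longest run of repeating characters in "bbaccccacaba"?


Input: "bbaccccacaba"
Scanning for longest run:
  Position 1 ('b'): continues run of 'b', length=2
  Position 2 ('a'): new char, reset run to 1
  Position 3 ('c'): new char, reset run to 1
  Position 4 ('c'): continues run of 'c', length=2
  Position 5 ('c'): continues run of 'c', length=3
  Position 6 ('c'): continues run of 'c', length=4
  Position 7 ('a'): new char, reset run to 1
  Position 8 ('c'): new char, reset run to 1
  Position 9 ('a'): new char, reset run to 1
  Position 10 ('b'): new char, reset run to 1
  Position 11 ('a'): new char, reset run to 1
Longest run: 'c' with length 4

4


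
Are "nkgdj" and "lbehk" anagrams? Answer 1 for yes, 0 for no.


Strings: "nkgdj", "lbehk"
Sorted first:  dgjkn
Sorted second: behkl
Differ at position 0: 'd' vs 'b' => not anagrams

0


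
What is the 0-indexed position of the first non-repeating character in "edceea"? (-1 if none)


Input: edceea
Character frequencies:
  'a': 1
  'c': 1
  'd': 1
  'e': 3
Scanning left to right for freq == 1:
  Position 0 ('e'): freq=3, skip
  Position 1 ('d'): unique! => answer = 1

1


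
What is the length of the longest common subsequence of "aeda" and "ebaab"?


LCS of "aeda" and "ebaab"
DP table:
           e    b    a    a    b
      0    0    0    0    0    0
  a   0    0    0    1    1    1
  e   0    1    1    1    1    1
  d   0    1    1    1    1    1
  a   0    1    1    2    2    2
LCS length = dp[4][5] = 2

2


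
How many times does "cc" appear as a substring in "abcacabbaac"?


Searching for "cc" in "abcacabbaac"
Scanning each position:
  Position 0: "ab" => no
  Position 1: "bc" => no
  Position 2: "ca" => no
  Position 3: "ac" => no
  Position 4: "ca" => no
  Position 5: "ab" => no
  Position 6: "bb" => no
  Position 7: "ba" => no
  Position 8: "aa" => no
  Position 9: "ac" => no
Total occurrences: 0

0


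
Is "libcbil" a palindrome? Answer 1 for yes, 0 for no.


Input: libcbil
Reversed: libcbil
  Compare pos 0 ('l') with pos 6 ('l'): match
  Compare pos 1 ('i') with pos 5 ('i'): match
  Compare pos 2 ('b') with pos 4 ('b'): match
Result: palindrome

1


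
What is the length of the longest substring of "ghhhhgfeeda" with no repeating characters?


Input: "ghhhhgfeeda"
Sliding window (track last position of each char):
  Position 0 ('g'): window [0,0] length 1 -- new best
  Position 1 ('h'): window [0,1] length 2 -- new best
  Position 2 ('h'): repeat (last at 1), move window start to 2
  Position 2 ('h'): window [2,2] length 1
  Position 3 ('h'): repeat (last at 2), move window start to 3
  Position 3 ('h'): window [3,3] length 1
  Position 4 ('h'): repeat (last at 3), move window start to 4
  Position 4 ('h'): window [4,4] length 1
  Position 5 ('g'): window [4,5] length 2
  Position 6 ('f'): window [4,6] length 3 -- new best
  Position 7 ('e'): window [4,7] length 4 -- new best
  Position 8 ('e'): repeat (last at 7), move window start to 8
  Position 8 ('e'): window [8,8] length 1
  Position 9 ('d'): window [8,9] length 2
  Position 10 ('a'): window [8,10] length 3
Longest substring with no repeats: "hgfe" with length 4

4


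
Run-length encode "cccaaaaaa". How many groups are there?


Input: cccaaaaaa
Scanning for consecutive runs:
  Group 1: 'c' x 3 (positions 0-2)
  Group 2: 'a' x 6 (positions 3-8)
Total groups: 2

2


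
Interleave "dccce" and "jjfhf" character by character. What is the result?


Interleaving "dccce" and "jjfhf":
  Position 0: 'd' from first, 'j' from second => "dj"
  Position 1: 'c' from first, 'j' from second => "cj"
  Position 2: 'c' from first, 'f' from second => "cf"
  Position 3: 'c' from first, 'h' from second => "ch"
  Position 4: 'e' from first, 'f' from second => "ef"
Result: djcjcfchef

djcjcfchef


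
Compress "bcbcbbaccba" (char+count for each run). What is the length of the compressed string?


Input: bcbcbbaccba
Runs:
  'b' x 1 => "b1"
  'c' x 1 => "c1"
  'b' x 1 => "b1"
  'c' x 1 => "c1"
  'b' x 2 => "b2"
  'a' x 1 => "a1"
  'c' x 2 => "c2"
  'b' x 1 => "b1"
  'a' x 1 => "a1"
Compressed: "b1c1b1c1b2a1c2b1a1"
Compressed length: 18

18


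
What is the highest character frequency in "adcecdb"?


Input: adcecdb
Character counts:
  'a': 1
  'b': 1
  'c': 2
  'd': 2
  'e': 1
Maximum frequency: 2

2


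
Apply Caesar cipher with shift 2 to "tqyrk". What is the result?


Caesar cipher: shift "tqyrk" by 2
  't' (pos 19) + 2 = pos 21 = 'v'
  'q' (pos 16) + 2 = pos 18 = 's'
  'y' (pos 24) + 2 = pos 0 = 'a'
  'r' (pos 17) + 2 = pos 19 = 't'
  'k' (pos 10) + 2 = pos 12 = 'm'
Result: vsatm

vsatm


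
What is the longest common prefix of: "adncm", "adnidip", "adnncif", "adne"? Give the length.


Words: adncm, adnidip, adnncif, adne
  Position 0: all 'a' => match
  Position 1: all 'd' => match
  Position 2: all 'n' => match
  Position 3: ('c', 'i', 'n', 'e') => mismatch, stop
LCP = "adn" (length 3)

3


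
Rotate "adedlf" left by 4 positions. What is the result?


Input: "adedlf", rotate left by 4
First 4 characters: "aded"
Remaining characters: "lf"
Concatenate remaining + first: "lf" + "aded" = "lfaded"

lfaded


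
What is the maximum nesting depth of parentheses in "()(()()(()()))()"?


Input: "()(()()(()()))()"
Tracking depth:
  Position 0 '(': depth becomes 1
  Position 1 ')': depth becomes 0
  Position 2 '(': depth becomes 1
  Position 3 '(': depth becomes 2
  Position 4 ')': depth becomes 1
  Position 5 '(': depth becomes 2
  Position 6 ')': depth becomes 1
  Position 7 '(': depth becomes 2
  Position 8 '(': depth becomes 3
  Position 9 ')': depth becomes 2
  Position 10 '(': depth becomes 3
  Position 11 ')': depth becomes 2
  Position 12 ')': depth becomes 1
  Position 13 ')': depth becomes 0
  Position 14 '(': depth becomes 1
  Position 15 ')': depth becomes 0
Maximum depth reached: 3

3


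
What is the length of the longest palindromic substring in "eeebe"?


Input: "eeebe"
Checking substrings for palindromes:
  [0:3] "eee" (len 3) => palindrome
  [2:5] "ebe" (len 3) => palindrome
  [0:2] "ee" (len 2) => palindrome
  [1:3] "ee" (len 2) => palindrome
Longest palindromic substring: "eee" with length 3

3


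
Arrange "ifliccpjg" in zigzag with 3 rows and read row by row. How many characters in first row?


Zigzag "ifliccpjg" into 3 rows:
Placing characters:
  'i' => row 0
  'f' => row 1
  'l' => row 2
  'i' => row 1
  'c' => row 0
  'c' => row 1
  'p' => row 2
  'j' => row 1
  'g' => row 0
Rows:
  Row 0: "icg"
  Row 1: "ficj"
  Row 2: "lp"
First row length: 3

3


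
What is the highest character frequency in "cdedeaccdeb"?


Input: cdedeaccdeb
Character counts:
  'a': 1
  'b': 1
  'c': 3
  'd': 3
  'e': 3
Maximum frequency: 3

3


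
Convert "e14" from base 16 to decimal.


Input: "e14" in base 16
Positional expansion:
  Digit 'e' (value 14) x 16^2 = 3584
  Digit '1' (value 1) x 16^1 = 16
  Digit '4' (value 4) x 16^0 = 4
Sum = 3604

3604


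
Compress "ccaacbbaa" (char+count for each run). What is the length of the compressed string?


Input: ccaacbbaa
Runs:
  'c' x 2 => "c2"
  'a' x 2 => "a2"
  'c' x 1 => "c1"
  'b' x 2 => "b2"
  'a' x 2 => "a2"
Compressed: "c2a2c1b2a2"
Compressed length: 10

10


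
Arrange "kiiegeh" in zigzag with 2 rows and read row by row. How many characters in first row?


Zigzag "kiiegeh" into 2 rows:
Placing characters:
  'k' => row 0
  'i' => row 1
  'i' => row 0
  'e' => row 1
  'g' => row 0
  'e' => row 1
  'h' => row 0
Rows:
  Row 0: "kigh"
  Row 1: "iee"
First row length: 4

4


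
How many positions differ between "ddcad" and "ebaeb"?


Comparing "ddcad" and "ebaeb" position by position:
  Position 0: 'd' vs 'e' => DIFFER
  Position 1: 'd' vs 'b' => DIFFER
  Position 2: 'c' vs 'a' => DIFFER
  Position 3: 'a' vs 'e' => DIFFER
  Position 4: 'd' vs 'b' => DIFFER
Positions that differ: 5

5


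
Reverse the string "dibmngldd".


Input: dibmngldd
Reading characters right to left:
  Position 8: 'd'
  Position 7: 'd'
  Position 6: 'l'
  Position 5: 'g'
  Position 4: 'n'
  Position 3: 'm'
  Position 2: 'b'
  Position 1: 'i'
  Position 0: 'd'
Reversed: ddlgnmbid

ddlgnmbid


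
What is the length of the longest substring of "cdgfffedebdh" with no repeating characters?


Input: "cdgfffedebdh"
Sliding window (track last position of each char):
  Position 0 ('c'): window [0,0] length 1 -- new best
  Position 1 ('d'): window [0,1] length 2 -- new best
  Position 2 ('g'): window [0,2] length 3 -- new best
  Position 3 ('f'): window [0,3] length 4 -- new best
  Position 4 ('f'): repeat (last at 3), move window start to 4
  Position 4 ('f'): window [4,4] length 1
  Position 5 ('f'): repeat (last at 4), move window start to 5
  Position 5 ('f'): window [5,5] length 1
  Position 6 ('e'): window [5,6] length 2
  Position 7 ('d'): window [5,7] length 3
  Position 8 ('e'): repeat (last at 6), move window start to 7
  Position 8 ('e'): window [7,8] length 2
  Position 9 ('b'): window [7,9] length 3
  Position 10 ('d'): repeat (last at 7), move window start to 8
  Position 10 ('d'): window [8,10] length 3
  Position 11 ('h'): window [8,11] length 4
Longest substring with no repeats: "cdgf" with length 4

4


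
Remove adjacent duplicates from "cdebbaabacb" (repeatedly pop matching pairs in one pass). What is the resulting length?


Input: cdebbaabacb
Stack-based adjacent duplicate removal:
  Read 'c': push. Stack: c
  Read 'd': push. Stack: cd
  Read 'e': push. Stack: cde
  Read 'b': push. Stack: cdeb
  Read 'b': matches stack top 'b' => pop. Stack: cde
  Read 'a': push. Stack: cdea
  Read 'a': matches stack top 'a' => pop. Stack: cde
  Read 'b': push. Stack: cdeb
  Read 'a': push. Stack: cdeba
  Read 'c': push. Stack: cdebac
  Read 'b': push. Stack: cdebacb
Final stack: "cdebacb" (length 7)

7


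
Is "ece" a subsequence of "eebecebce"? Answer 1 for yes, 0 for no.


Check if "ece" is a subsequence of "eebecebce"
Greedy scan:
  Position 0 ('e'): matches sub[0] = 'e'
  Position 1 ('e'): no match needed
  Position 2 ('b'): no match needed
  Position 3 ('e'): no match needed
  Position 4 ('c'): matches sub[1] = 'c'
  Position 5 ('e'): matches sub[2] = 'e'
  Position 6 ('b'): no match needed
  Position 7 ('c'): no match needed
  Position 8 ('e'): no match needed
All 3 characters matched => is a subsequence

1


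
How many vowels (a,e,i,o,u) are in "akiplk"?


Input: akiplk
Checking each character:
  'a' at position 0: vowel (running total: 1)
  'k' at position 1: consonant
  'i' at position 2: vowel (running total: 2)
  'p' at position 3: consonant
  'l' at position 4: consonant
  'k' at position 5: consonant
Total vowels: 2

2


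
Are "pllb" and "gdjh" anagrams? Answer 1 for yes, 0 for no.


Strings: "pllb", "gdjh"
Sorted first:  bllp
Sorted second: dghj
Differ at position 0: 'b' vs 'd' => not anagrams

0


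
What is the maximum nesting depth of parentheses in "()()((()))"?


Input: "()()((()))"
Tracking depth:
  Position 0 '(': depth becomes 1
  Position 1 ')': depth becomes 0
  Position 2 '(': depth becomes 1
  Position 3 ')': depth becomes 0
  Position 4 '(': depth becomes 1
  Position 5 '(': depth becomes 2
  Position 6 '(': depth becomes 3
  Position 7 ')': depth becomes 2
  Position 8 ')': depth becomes 1
  Position 9 ')': depth becomes 0
Maximum depth reached: 3

3


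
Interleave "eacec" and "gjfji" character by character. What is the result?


Interleaving "eacec" and "gjfji":
  Position 0: 'e' from first, 'g' from second => "eg"
  Position 1: 'a' from first, 'j' from second => "aj"
  Position 2: 'c' from first, 'f' from second => "cf"
  Position 3: 'e' from first, 'j' from second => "ej"
  Position 4: 'c' from first, 'i' from second => "ci"
Result: egajcfejci

egajcfejci


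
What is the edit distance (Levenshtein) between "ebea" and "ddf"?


Computing edit distance: "ebea" -> "ddf"
DP table:
           d    d    f
      0    1    2    3
  e   1    1    2    3
  b   2    2    2    3
  e   3    3    3    3
  a   4    4    4    4
Edit distance = dp[4][3] = 4

4


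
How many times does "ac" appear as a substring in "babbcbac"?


Searching for "ac" in "babbcbac"
Scanning each position:
  Position 0: "ba" => no
  Position 1: "ab" => no
  Position 2: "bb" => no
  Position 3: "bc" => no
  Position 4: "cb" => no
  Position 5: "ba" => no
  Position 6: "ac" => MATCH
Total occurrences: 1

1


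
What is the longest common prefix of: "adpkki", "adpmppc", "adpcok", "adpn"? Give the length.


Words: adpkki, adpmppc, adpcok, adpn
  Position 0: all 'a' => match
  Position 1: all 'd' => match
  Position 2: all 'p' => match
  Position 3: ('k', 'm', 'c', 'n') => mismatch, stop
LCP = "adp" (length 3)

3
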